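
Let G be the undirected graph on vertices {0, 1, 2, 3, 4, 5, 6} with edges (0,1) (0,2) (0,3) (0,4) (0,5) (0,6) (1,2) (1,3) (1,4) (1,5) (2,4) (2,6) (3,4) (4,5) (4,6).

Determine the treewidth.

A width-3 tree decomposition is:
Bags: B1 = {0, 1, 2, 4}  B2 = {0, 2, 4, 6}  B3 = {0, 1, 4, 5}  B4 = {0, 1, 3, 4}
Tree: B1–B2, B1–B3, B3–B4
Every bag has size at most 4, so the width is 4 − 1 = 3 and tw(G) ≤ 3. For the lower bound, the 4 vertices {0, 1, 2, 4} are pairwise adjacent, and any tree decomposition puts a clique entirely inside one bag — forcing width ≥ 3. Combining the bounds, tw(G) = 3.

3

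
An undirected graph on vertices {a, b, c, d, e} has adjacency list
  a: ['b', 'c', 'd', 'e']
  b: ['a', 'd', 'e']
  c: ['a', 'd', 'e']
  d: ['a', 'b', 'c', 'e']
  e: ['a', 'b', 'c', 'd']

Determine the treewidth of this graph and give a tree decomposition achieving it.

Treewidth 3.
One such decomposition:
Bags: B1 = {a, c, d, e}  B2 = {a, b, d, e}
Tree: B1–B2

Each bag holds 4 vertices, so the decomposition has width 3, which upper-bounds the treewidth. Conversely, {a, c, d, e} is a clique of size 4, and the vertices of any clique must share a bag in every tree decomposition; so some bag has ≥ 4 vertices and tw(G) ≥ 3. Combining the bounds, tw(G) = 3.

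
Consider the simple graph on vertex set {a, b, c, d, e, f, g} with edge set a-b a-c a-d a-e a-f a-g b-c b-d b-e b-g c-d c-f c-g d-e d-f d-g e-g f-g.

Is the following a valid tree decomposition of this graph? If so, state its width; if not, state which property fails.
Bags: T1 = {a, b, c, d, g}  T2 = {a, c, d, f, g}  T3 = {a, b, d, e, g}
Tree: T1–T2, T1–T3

Checking the three conditions: (i) the bags cover all of {a, b, c, d, e, f, g}; (ii) for each edge, some bag contains both endpoints; (iii) the bags containing any fixed vertex form a subtree. All hold, so the decomposition is valid with width 5 − 1 = 4.

Yes; width 4.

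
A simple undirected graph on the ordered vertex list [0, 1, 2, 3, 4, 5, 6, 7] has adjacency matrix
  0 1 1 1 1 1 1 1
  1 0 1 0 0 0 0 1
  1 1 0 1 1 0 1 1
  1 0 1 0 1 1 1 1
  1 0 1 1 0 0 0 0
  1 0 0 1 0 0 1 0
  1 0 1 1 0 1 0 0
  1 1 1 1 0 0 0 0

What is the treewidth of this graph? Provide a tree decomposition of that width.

The largest bag has 4 vertices, giving width 3; this decomposition certifies tw(G) ≤ 3. On the other hand G contains the 4-clique {0, 1, 2, 7}. A clique must lie in a single bag of any decomposition, so no decomposition can have width below 3. Hence tw(G) = 3 exactly.

Treewidth 3.
One optimal decomposition is:
Bags: B1 = {0, 2, 3, 7}  B2 = {0, 2, 3, 6}  B3 = {0, 3, 5, 6}  B4 = {0, 1, 2, 7}  B5 = {0, 2, 3, 4}
Tree: B1–B2, B2–B3, B1–B4, B1–B5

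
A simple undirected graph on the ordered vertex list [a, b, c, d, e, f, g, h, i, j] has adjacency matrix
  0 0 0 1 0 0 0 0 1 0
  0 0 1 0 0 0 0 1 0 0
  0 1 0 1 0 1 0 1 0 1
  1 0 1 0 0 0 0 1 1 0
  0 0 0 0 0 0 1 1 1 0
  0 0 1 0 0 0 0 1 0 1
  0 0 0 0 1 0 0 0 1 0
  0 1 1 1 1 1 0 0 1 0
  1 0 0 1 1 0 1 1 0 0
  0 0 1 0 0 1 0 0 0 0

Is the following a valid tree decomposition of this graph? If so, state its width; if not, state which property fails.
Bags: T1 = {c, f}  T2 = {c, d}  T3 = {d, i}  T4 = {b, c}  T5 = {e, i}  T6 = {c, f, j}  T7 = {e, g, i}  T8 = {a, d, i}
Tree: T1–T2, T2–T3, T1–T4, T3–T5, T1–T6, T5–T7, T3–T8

A tree decomposition must satisfy three properties: every vertex lies in some bag; for every edge, both endpoints lie together in some bag; and for every vertex, the bags containing it form a connected subtree. Here vertex h appears in no bag, so the decomposition is invalid.

No — vertex h appears in no bag.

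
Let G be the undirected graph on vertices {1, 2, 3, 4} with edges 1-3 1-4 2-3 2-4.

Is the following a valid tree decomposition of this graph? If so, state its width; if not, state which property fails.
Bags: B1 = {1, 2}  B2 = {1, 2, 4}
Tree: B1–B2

A tree decomposition must satisfy three properties: every vertex lies in some bag; for every edge, both endpoints lie together in some bag; and for every vertex, the bags containing it form a connected subtree. Here vertex 3 appears in no bag, so the decomposition is invalid.

No — vertex 3 appears in no bag.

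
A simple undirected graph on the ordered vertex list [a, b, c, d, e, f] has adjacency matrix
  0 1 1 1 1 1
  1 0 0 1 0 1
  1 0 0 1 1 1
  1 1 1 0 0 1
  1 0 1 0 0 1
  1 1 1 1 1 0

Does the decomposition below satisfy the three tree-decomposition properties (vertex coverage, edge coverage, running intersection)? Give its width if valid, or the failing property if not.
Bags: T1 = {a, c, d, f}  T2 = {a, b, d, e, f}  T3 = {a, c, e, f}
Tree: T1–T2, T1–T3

No — bags containing vertex e are not connected in the tree.

A tree decomposition must satisfy three properties: every vertex lies in some bag; for every edge, both endpoints lie together in some bag; and for every vertex, the bags containing it form a connected subtree. Here bags containing vertex e are not connected in the tree, so the decomposition is invalid.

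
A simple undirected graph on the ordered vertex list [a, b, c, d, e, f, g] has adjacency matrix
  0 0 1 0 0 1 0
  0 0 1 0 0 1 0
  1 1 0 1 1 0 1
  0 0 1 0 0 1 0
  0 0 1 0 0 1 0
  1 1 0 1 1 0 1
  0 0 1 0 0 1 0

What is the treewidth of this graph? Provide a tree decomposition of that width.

Treewidth 2.
Bags: B1 = {b, c, f}  B2 = {c, e, f}  B3 = {c, d, f}  B4 = {a, c, f}  B5 = {c, f, g}
Tree: B1–B2, B2–B3, B3–B4, B4–B5

The largest bag has 3 vertices, giving width 2; this decomposition certifies tw(G) ≤ 2. For the lower bound, G contains the cycle c–b–f–e–c, so G is not a forest; only forests have treewidth ≤ 1, hence tw(G) ≥ 2. The upper and lower bounds meet at 2, so that is the treewidth.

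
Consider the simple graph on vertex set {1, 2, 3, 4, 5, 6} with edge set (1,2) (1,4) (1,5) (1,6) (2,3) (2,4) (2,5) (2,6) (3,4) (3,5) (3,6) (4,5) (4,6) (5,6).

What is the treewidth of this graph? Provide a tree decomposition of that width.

The largest bag has 5 vertices, giving width 4; this decomposition certifies tw(G) ≤ 4. Conversely, {1, 2, 4, 5, 6} is a clique of size 5, and the vertices of any clique must share a bag in every tree decomposition; so some bag has ≥ 5 vertices and tw(G) ≥ 4. Therefore the treewidth is 4.

Treewidth 4.
Bags: B1 = {2, 3, 4, 5, 6}  B2 = {1, 2, 4, 5, 6}
Tree: B1–B2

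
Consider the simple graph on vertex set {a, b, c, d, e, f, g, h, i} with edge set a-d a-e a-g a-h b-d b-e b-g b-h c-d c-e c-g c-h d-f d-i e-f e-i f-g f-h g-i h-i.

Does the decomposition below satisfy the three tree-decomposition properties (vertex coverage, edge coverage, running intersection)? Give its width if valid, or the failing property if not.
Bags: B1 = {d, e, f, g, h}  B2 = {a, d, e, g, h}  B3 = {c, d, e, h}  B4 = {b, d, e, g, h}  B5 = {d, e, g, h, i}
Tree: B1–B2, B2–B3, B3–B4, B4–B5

No — edge (g,c) lies in no bag.

A tree decomposition must satisfy three properties: every vertex lies in some bag; for every edge, both endpoints lie together in some bag; and for every vertex, the bags containing it form a connected subtree. Here edge (g,c) lies in no bag, so the decomposition is invalid.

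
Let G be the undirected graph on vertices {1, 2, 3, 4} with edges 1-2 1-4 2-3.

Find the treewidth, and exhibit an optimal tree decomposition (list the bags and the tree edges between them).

Every bag has size at most 2, so the width is 2 − 1 = 1 and tw(G) ≤ 1. Since G has at least one edge (e.g. 2–3), it is not an edgeless graph, so tw(G) ≥ 1. The upper and lower bounds meet at 1, so that is the treewidth.

Treewidth 1.
Bags: B1 = {2, 3}  B2 = {1, 2}  B3 = {1, 4}
Tree: B1–B2, B2–B3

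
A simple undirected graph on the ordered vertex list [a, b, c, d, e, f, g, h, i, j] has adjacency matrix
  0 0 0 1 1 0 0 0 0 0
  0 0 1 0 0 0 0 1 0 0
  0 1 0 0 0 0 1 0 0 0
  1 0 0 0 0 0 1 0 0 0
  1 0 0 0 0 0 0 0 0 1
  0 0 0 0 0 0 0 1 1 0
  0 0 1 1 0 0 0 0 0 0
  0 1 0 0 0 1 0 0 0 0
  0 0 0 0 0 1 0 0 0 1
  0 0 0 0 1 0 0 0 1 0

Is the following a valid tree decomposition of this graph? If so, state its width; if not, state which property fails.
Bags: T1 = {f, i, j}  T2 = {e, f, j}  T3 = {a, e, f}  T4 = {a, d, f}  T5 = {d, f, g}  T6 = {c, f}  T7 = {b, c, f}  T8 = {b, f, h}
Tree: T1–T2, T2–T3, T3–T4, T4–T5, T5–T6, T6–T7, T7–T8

No — edge (g,c) lies in no bag.

A tree decomposition must satisfy three properties: every vertex lies in some bag; for every edge, both endpoints lie together in some bag; and for every vertex, the bags containing it form a connected subtree. Here edge (g,c) lies in no bag, so the decomposition is invalid.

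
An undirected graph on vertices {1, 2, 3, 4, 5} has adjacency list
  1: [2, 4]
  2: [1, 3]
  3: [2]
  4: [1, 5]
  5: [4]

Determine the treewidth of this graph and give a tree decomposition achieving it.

Treewidth 1.
Bags: B1 = {2, 3}  B2 = {1, 2}  B3 = {1, 4}  B4 = {4, 5}
Tree: B1–B2, B2–B3, B3–B4

Every bag has size at most 2, so the width is 2 − 1 = 1 and tw(G) ≤ 1. G has an edge, so its treewidth is at least 1. Therefore the treewidth is 1.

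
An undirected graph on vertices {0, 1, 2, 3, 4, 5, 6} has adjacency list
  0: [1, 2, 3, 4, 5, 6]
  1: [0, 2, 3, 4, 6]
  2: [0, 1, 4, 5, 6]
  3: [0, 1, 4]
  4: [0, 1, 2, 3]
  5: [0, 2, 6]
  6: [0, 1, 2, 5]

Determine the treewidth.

A width-3 tree decomposition is:
Bags: B1 = {0, 1, 2, 4}  B2 = {0, 1, 2, 6}  B3 = {0, 2, 5, 6}  B4 = {0, 1, 3, 4}
Tree: B1–B2, B2–B3, B1–B4
Each bag holds 4 vertices, so the decomposition has width 3, which upper-bounds the treewidth. For the lower bound, the 4 vertices {0, 1, 2, 4} are pairwise adjacent, and any tree decomposition puts a clique entirely inside one bag — forcing width ≥ 3. Combining the bounds, tw(G) = 3.

3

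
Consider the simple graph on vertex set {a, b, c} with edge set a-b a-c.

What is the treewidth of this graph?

A width-1 tree decomposition is:
Bags: B1 = {a, c}  B2 = {a, b}
Tree: B1–B2
Every bag has size at most 2, so the width is 2 − 1 = 1 and tw(G) ≤ 1. Since G has at least one edge (e.g. a–c), it is not an edgeless graph, so tw(G) ≥ 1. Combining the bounds, tw(G) = 1.

1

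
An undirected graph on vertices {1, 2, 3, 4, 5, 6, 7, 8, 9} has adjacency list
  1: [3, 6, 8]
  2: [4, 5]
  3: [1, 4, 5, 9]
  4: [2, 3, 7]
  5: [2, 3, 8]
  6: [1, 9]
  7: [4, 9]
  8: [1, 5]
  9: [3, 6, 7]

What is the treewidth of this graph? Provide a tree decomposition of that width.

Treewidth 3.
One optimal decomposition is:
Bags: B1 = {2, 4, 5, 8}  B2 = {3, 4, 5, 8}  B3 = {1, 3, 4, 8}  B4 = {1, 3, 4, 7}  B5 = {1, 3, 7, 9}  B6 = {1, 6, 7, 9}
Tree: B1–B2, B2–B3, B3–B4, B4–B5, B5–B6

Every bag has size at most 4, so the width is 4 − 1 = 3 and tw(G) ≤ 3. For the lower bound: the 4 vertex sets {2,5,8}, {4}, {3}, {1,6,7,9} are disjoint, each induces a connected subgraph, and every pair is joined by at least one edge of G. Contracting each set to a single vertex therefore yields K_{4} as a minor, and since treewidth is minor-monotone, tw(G) ≥ tw(K_{4}) = 3. Hence tw(G) = 3 exactly.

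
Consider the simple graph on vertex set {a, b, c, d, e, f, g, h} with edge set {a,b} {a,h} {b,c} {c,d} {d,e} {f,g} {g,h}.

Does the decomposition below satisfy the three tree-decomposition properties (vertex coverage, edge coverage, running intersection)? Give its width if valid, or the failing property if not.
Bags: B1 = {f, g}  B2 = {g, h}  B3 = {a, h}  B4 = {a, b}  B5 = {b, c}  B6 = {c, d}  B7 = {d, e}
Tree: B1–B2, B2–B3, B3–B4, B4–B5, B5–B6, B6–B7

Checking the three conditions: (i) the bags cover all of {a, b, c, d, e, f, g, h}; (ii) for each edge, some bag contains both endpoints; (iii) the bags containing any fixed vertex form a subtree. All hold, so the decomposition is valid with width 2 − 1 = 1.

Yes; width 1.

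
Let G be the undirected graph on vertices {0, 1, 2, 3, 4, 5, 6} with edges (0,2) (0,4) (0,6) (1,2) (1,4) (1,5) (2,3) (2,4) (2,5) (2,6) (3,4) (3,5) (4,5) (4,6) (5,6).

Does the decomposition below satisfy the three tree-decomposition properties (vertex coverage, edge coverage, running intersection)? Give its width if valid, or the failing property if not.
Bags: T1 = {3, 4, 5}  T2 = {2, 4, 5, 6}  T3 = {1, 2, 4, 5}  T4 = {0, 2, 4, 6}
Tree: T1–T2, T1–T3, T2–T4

No — edge (2,3) lies in no bag.

A tree decomposition must satisfy three properties: every vertex lies in some bag; for every edge, both endpoints lie together in some bag; and for every vertex, the bags containing it form a connected subtree. Here edge (2,3) lies in no bag, so the decomposition is invalid.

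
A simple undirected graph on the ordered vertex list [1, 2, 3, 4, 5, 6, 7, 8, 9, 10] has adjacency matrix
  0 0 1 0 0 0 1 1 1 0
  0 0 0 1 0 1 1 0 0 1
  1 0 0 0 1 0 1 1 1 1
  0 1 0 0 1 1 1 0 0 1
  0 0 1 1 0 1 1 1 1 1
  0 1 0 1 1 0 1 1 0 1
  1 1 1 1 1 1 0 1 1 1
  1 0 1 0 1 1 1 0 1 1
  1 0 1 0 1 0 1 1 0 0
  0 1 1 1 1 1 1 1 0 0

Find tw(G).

4

A width-4 tree decomposition is:
Bags: B1 = {3, 5, 7, 8, 10}  B2 = {3, 5, 7, 8, 9}  B3 = {5, 6, 7, 8, 10}  B4 = {4, 5, 6, 7, 10}  B5 = {2, 4, 6, 7, 10}  B6 = {1, 3, 7, 8, 9}
Tree: B1–B2, B1–B3, B3–B4, B4–B5, B2–B6
The largest bag has 5 vertices, giving width 4; this decomposition certifies tw(G) ≤ 4. Conversely, {1, 3, 7, 8, 9} is a clique of size 5, and the vertices of any clique must share a bag in every tree decomposition; so some bag has ≥ 5 vertices and tw(G) ≥ 4. The upper and lower bounds meet at 4, so that is the treewidth.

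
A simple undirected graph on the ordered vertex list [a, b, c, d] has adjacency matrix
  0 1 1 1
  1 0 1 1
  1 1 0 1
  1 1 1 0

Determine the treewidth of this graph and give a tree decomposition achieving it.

With just one bag of size 4, the width is 4 − 1 = 3, so tw(G) ≤ 3. Conversely, {a, b, c, d} is a clique of size 4, and the vertices of any clique must share a bag in every tree decomposition; so some bag has ≥ 4 vertices and tw(G) ≥ 3. Hence tw(G) = 3 exactly.

Treewidth 3.
One optimal decomposition is:
Bags: B1 = {a, b, c, d}
Tree: (single bag)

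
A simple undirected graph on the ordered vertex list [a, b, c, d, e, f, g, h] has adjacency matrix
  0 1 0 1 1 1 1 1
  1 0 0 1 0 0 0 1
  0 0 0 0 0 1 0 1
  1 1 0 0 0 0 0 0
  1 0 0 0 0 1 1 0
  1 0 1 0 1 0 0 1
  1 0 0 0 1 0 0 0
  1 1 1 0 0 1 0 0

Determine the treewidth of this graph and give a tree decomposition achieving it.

Each bag holds 3 vertices, so the decomposition has width 2, which upper-bounds the treewidth. On the other hand G contains the 3-clique {c, f, h}. A clique must lie in a single bag of any decomposition, so no decomposition can have width below 2. The upper and lower bounds meet at 2, so that is the treewidth.

Treewidth 2.
Bags: B1 = {a, f, h}  B2 = {c, f, h}  B3 = {a, e, f}  B4 = {a, e, g}  B5 = {a, b, h}  B6 = {a, b, d}
Tree: B1–B2, B1–B3, B3–B4, B1–B5, B5–B6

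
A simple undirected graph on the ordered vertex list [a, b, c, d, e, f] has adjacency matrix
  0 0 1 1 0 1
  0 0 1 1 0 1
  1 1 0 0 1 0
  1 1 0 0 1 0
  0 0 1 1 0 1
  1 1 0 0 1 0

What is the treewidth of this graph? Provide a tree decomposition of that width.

Treewidth 3.
Bags: B1 = {c, d, e, f}  B2 = {b, c, d, f}  B3 = {a, c, d, f}
Tree: B1–B2, B2–B3

The largest bag has 4 vertices, giving width 3; this decomposition certifies tw(G) ≤ 3. For the lower bound: the 4 vertex sets {e,f}, {b,d}, {c}, {a} are disjoint, each induces a connected subgraph, and every pair is joined by at least one edge of G. Contracting each set to a single vertex therefore yields K_{4} as a minor, and since treewidth is minor-monotone, tw(G) ≥ tw(K_{4}) = 3. The upper and lower bounds meet at 3, so that is the treewidth.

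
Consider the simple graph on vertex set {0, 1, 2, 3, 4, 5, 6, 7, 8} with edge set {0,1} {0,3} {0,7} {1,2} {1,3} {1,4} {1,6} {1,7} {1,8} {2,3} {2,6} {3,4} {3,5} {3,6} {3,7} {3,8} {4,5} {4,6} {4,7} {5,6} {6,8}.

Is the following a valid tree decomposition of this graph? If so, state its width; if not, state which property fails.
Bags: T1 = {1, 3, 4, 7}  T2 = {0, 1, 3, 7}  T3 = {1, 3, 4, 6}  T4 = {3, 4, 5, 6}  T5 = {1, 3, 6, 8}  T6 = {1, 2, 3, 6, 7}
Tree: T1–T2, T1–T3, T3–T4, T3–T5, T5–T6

No — bags containing vertex 7 are not connected in the tree.

A tree decomposition must satisfy three properties: every vertex lies in some bag; for every edge, both endpoints lie together in some bag; and for every vertex, the bags containing it form a connected subtree. Here bags containing vertex 7 are not connected in the tree, so the decomposition is invalid.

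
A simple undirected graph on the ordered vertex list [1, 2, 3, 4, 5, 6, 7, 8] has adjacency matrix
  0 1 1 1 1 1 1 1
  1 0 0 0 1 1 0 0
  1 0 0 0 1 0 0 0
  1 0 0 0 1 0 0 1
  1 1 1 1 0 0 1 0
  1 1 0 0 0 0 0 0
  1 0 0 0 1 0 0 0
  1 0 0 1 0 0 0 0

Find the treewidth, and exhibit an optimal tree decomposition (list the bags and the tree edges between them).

Treewidth 2.
One optimal decomposition is:
Bags: B1 = {1, 3, 5}  B2 = {1, 2, 5}  B3 = {1, 4, 5}  B4 = {1, 5, 7}  B5 = {1, 2, 6}  B6 = {1, 4, 8}
Tree: B1–B2, B2–B3, B1–B4, B2–B5, B3–B6

Every bag has size at most 3, so the width is 3 − 1 = 2 and tw(G) ≤ 2. On the other hand G contains the 3-clique {1, 4, 8}. A clique must lie in a single bag of any decomposition, so no decomposition can have width below 2. The upper and lower bounds meet at 2, so that is the treewidth.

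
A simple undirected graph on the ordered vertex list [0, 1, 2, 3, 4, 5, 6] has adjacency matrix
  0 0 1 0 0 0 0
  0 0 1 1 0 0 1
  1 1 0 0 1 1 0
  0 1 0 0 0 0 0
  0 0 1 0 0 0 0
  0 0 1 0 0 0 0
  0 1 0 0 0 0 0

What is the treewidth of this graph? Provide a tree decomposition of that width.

The largest bag has 2 vertices, giving width 1; this decomposition certifies tw(G) ≤ 1. Since G has at least one edge (e.g. 0–2), it is not an edgeless graph, so tw(G) ≥ 1. Therefore the treewidth is 1.

Treewidth 1.
One such decomposition:
Bags: B1 = {0, 2}  B2 = {2, 5}  B3 = {1, 2}  B4 = {1, 3}  B5 = {2, 4}  B6 = {1, 6}
Tree: B1–B2, B2–B3, B3–B4, B1–B5, B4–B6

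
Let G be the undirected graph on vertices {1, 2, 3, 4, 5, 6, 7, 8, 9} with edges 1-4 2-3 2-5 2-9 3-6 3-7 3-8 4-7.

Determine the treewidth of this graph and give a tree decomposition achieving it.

Each bag holds 2 vertices, so the decomposition has width 1, which upper-bounds the treewidth. Since G has at least one edge (e.g. 4–7), it is not an edgeless graph, so tw(G) ≥ 1. The upper and lower bounds meet at 1, so that is the treewidth.

Treewidth 1.
One optimal decomposition is:
Bags: B1 = {4, 7}  B2 = {3, 7}  B3 = {2, 3}  B4 = {2, 5}  B5 = {3, 6}  B6 = {1, 4}  B7 = {3, 8}  B8 = {2, 9}
Tree: B1–B2, B2–B3, B3–B4, B3–B5, B1–B6, B5–B7, B4–B8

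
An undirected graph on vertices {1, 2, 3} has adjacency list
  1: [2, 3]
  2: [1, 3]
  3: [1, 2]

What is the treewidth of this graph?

A width-2 tree decomposition is:
Bags: B1 = {1, 2, 3}
Tree: (single bag)
A single bag containing all 3 vertices is trivially a valid decomposition of width 2. Conversely, {1, 2, 3} is a clique of size 3, and the vertices of any clique must share a bag in every tree decomposition; so some bag has ≥ 3 vertices and tw(G) ≥ 2. Hence tw(G) = 2 exactly.

2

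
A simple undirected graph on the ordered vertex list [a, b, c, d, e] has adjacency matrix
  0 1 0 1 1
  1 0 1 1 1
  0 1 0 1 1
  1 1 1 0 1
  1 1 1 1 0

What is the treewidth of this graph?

3

A width-3 tree decomposition is:
Bags: B1 = {b, c, d, e}  B2 = {a, b, d, e}
Tree: B1–B2
The largest bag has 4 vertices, giving width 3; this decomposition certifies tw(G) ≤ 3. Conversely, {b, c, d, e} is a clique of size 4, and the vertices of any clique must share a bag in every tree decomposition; so some bag has ≥ 4 vertices and tw(G) ≥ 3. The upper and lower bounds meet at 3, so that is the treewidth.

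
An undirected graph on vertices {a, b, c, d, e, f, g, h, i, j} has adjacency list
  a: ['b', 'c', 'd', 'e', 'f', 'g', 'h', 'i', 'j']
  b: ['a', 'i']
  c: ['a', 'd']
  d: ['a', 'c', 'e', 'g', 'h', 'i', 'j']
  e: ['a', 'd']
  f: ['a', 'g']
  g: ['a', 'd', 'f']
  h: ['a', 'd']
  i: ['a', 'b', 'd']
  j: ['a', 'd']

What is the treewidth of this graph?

A width-2 tree decomposition is:
Bags: B1 = {a, d, e}  B2 = {a, d, i}  B3 = {a, c, d}  B4 = {a, b, i}  B5 = {a, d, g}  B6 = {a, d, h}  B7 = {a, f, g}  B8 = {a, d, j}
Tree: B1–B2, B2–B3, B2–B4, B1–B5, B2–B6, B5–B7, B1–B8
Every bag has size at most 3, so the width is 3 − 1 = 2 and tw(G) ≤ 2. Conversely, {a, d, g} is a clique of size 3, and the vertices of any clique must share a bag in every tree decomposition; so some bag has ≥ 3 vertices and tw(G) ≥ 2. Hence tw(G) = 2 exactly.

2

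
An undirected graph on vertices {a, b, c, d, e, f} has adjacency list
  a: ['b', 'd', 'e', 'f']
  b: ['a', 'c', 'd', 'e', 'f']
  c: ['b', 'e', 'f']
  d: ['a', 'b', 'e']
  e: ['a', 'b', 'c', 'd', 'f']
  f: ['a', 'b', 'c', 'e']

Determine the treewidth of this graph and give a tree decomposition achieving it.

Each bag holds 4 vertices, so the decomposition has width 3, which upper-bounds the treewidth. For the lower bound, the 4 vertices {a, b, d, e} are pairwise adjacent, and any tree decomposition puts a clique entirely inside one bag — forcing width ≥ 3. The upper and lower bounds meet at 3, so that is the treewidth.

Treewidth 3.
One optimal decomposition is:
Bags: B1 = {a, b, e, f}  B2 = {a, b, d, e}  B3 = {b, c, e, f}
Tree: B1–B2, B1–B3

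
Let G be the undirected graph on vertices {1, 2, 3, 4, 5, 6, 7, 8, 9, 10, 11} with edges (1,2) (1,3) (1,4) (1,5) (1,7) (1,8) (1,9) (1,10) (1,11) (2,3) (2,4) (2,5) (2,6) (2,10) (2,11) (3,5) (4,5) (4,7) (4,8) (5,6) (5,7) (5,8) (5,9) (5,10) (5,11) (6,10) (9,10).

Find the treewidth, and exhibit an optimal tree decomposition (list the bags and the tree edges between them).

Each bag holds 4 vertices, so the decomposition has width 3, which upper-bounds the treewidth. On the other hand G contains the 4-clique {1, 4, 5, 8}. A clique must lie in a single bag of any decomposition, so no decomposition can have width below 3. The upper and lower bounds meet at 3, so that is the treewidth.

Treewidth 3.
Bags: B1 = {1, 2, 4, 5}  B2 = {1, 2, 3, 5}  B3 = {1, 2, 5, 10}  B4 = {1, 4, 5, 8}  B5 = {2, 5, 6, 10}  B6 = {1, 2, 5, 11}  B7 = {1, 5, 9, 10}  B8 = {1, 4, 5, 7}
Tree: B1–B2, B1–B3, B1–B4, B3–B5, B1–B6, B3–B7, B4–B8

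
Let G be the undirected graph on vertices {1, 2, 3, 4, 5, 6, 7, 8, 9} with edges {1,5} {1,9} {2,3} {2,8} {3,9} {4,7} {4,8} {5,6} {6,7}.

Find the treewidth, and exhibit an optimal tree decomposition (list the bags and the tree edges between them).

The largest bag has 3 vertices, giving width 2; this decomposition certifies tw(G) ≤ 2. The edges 8–4–7–6–5–1–9–3–2–8 form a cycle, so G is not a tree and its treewidth is at least 2. The upper and lower bounds meet at 2, so that is the treewidth.

Treewidth 2.
One such decomposition:
Bags: B1 = {4, 7, 8}  B2 = {6, 7, 8}  B3 = {5, 6, 8}  B4 = {1, 5, 8}  B5 = {1, 8, 9}  B6 = {3, 8, 9}  B7 = {2, 3, 8}
Tree: B1–B2, B2–B3, B3–B4, B4–B5, B5–B6, B6–B7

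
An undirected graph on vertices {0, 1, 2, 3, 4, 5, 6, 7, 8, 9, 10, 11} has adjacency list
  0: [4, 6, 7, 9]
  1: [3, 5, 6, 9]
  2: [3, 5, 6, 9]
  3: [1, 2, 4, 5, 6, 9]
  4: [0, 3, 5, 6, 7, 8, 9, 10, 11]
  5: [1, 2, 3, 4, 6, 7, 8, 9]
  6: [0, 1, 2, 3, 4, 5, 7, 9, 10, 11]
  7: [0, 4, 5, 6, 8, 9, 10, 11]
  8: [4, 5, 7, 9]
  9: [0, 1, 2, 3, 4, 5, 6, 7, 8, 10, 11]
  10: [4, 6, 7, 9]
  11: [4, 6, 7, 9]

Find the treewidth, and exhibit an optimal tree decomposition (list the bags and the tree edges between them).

Treewidth 4.
Bags: B1 = {4, 5, 6, 7, 9}  B2 = {4, 5, 7, 8, 9}  B3 = {4, 6, 7, 9, 11}  B4 = {3, 4, 5, 6, 9}  B5 = {0, 4, 6, 7, 9}  B6 = {4, 6, 7, 9, 10}  B7 = {1, 3, 5, 6, 9}  B8 = {2, 3, 5, 6, 9}
Tree: B1–B2, B1–B3, B1–B4, B1–B5, B1–B6, B4–B7, B4–B8

Every bag has size at most 5, so the width is 5 − 1 = 4 and tw(G) ≤ 4. Conversely, {4, 5, 7, 8, 9} is a clique of size 5, and the vertices of any clique must share a bag in every tree decomposition; so some bag has ≥ 5 vertices and tw(G) ≥ 4. The upper and lower bounds meet at 4, so that is the treewidth.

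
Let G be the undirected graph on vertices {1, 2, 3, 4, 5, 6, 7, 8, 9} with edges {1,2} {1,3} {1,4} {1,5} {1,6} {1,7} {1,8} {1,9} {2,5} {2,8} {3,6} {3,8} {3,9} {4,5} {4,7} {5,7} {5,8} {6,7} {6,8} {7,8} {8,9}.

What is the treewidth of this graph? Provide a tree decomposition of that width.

Each bag holds 4 vertices, so the decomposition has width 3, which upper-bounds the treewidth. For the lower bound, the 4 vertices {1, 2, 5, 8} are pairwise adjacent, and any tree decomposition puts a clique entirely inside one bag — forcing width ≥ 3. Therefore the treewidth is 3.

Treewidth 3.
Bags: B1 = {1, 6, 7, 8}  B2 = {1, 3, 6, 8}  B3 = {1, 5, 7, 8}  B4 = {1, 2, 5, 8}  B5 = {1, 4, 5, 7}  B6 = {1, 3, 8, 9}
Tree: B1–B2, B1–B3, B3–B4, B3–B5, B2–B6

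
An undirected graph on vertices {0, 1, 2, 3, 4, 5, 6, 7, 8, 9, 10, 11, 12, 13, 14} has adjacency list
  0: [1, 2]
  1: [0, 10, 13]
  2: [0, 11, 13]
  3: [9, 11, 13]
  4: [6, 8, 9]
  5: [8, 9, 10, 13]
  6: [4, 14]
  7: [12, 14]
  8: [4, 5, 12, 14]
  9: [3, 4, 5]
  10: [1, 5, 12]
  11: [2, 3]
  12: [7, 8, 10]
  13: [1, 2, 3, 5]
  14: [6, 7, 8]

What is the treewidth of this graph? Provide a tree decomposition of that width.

Every bag has size at most 4, so the width is 4 − 1 = 3 and tw(G) ≤ 3. For the lower bound: the 4 vertex sets {6,7,14}, {4}, {8}, {5,9,10,12} are disjoint, each induces a connected subgraph, and every pair is joined by at least one edge of G. Contracting each set to a single vertex therefore yields K_{4} as a minor, and since treewidth is minor-monotone, tw(G) ≥ tw(K_{4}) = 3. The upper and lower bounds meet at 3, so that is the treewidth.

Treewidth 3.
One optimal decomposition is:
Bags: B1 = {4, 6, 7, 14}  B2 = {4, 7, 8, 14}  B3 = {4, 7, 8, 12}  B4 = {4, 8, 9, 12}  B5 = {5, 8, 9, 12}  B6 = {5, 9, 10, 12}  B7 = {3, 5, 9, 10}  B8 = {3, 5, 10, 13}  B9 = {1, 3, 10, 13}  B10 = {1, 3, 11, 13}  B11 = {1, 2, 11, 13}  B12 = {0, 1, 2, 11}
Tree: B1–B2, B2–B3, B3–B4, B4–B5, B5–B6, B6–B7, B7–B8, B8–B9, B9–B10, B10–B11, B11–B12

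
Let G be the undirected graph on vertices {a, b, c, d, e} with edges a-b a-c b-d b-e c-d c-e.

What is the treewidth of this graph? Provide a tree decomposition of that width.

Every bag has size at most 3, so the width is 3 − 1 = 2 and tw(G) ≤ 2. Since d–b–e–c–d is a cycle in G, G is not acyclic. Forests are exactly the graphs of treewidth ≤ 1, so tw(G) ≥ 2. Therefore the treewidth is 2.

Treewidth 2.
Bags: B1 = {b, c, d}  B2 = {b, c, e}  B3 = {a, b, c}
Tree: B1–B2, B2–B3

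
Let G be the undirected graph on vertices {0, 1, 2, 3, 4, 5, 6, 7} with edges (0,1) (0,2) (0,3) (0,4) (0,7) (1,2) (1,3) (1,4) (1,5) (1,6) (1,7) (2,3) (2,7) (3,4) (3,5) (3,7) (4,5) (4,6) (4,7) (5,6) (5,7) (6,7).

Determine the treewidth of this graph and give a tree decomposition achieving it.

Each bag holds 5 vertices, so the decomposition has width 4, which upper-bounds the treewidth. On the other hand G contains the 5-clique {0, 1, 2, 3, 7}. A clique must lie in a single bag of any decomposition, so no decomposition can have width below 4. Hence tw(G) = 4 exactly.

Treewidth 4.
One optimal decomposition is:
Bags: B1 = {1, 4, 5, 6, 7}  B2 = {1, 3, 4, 5, 7}  B3 = {0, 1, 3, 4, 7}  B4 = {0, 1, 2, 3, 7}
Tree: B1–B2, B2–B3, B3–B4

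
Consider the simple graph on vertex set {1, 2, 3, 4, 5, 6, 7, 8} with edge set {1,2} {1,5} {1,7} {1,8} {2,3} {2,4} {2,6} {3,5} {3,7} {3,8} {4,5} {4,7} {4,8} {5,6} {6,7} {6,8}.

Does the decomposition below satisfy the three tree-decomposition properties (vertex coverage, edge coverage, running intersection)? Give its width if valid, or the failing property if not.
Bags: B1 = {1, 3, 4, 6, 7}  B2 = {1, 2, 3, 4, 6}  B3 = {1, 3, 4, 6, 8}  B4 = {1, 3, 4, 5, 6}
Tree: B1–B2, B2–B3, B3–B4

Yes; width 4.

Checking the three conditions: (i) the bags cover all of {1, 2, 3, 4, 5, 6, 7, 8}; (ii) for each edge, some bag contains both endpoints; (iii) the bags containing any fixed vertex form a subtree. All hold, so the decomposition is valid with width 5 − 1 = 4.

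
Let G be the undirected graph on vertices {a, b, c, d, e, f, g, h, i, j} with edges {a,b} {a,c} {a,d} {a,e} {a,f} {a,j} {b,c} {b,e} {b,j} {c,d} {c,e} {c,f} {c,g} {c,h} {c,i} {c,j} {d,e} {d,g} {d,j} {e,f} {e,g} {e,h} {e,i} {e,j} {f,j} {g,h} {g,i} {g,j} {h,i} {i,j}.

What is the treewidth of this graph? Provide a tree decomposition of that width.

Treewidth 4.
One such decomposition:
Bags: B1 = {c, d, e, g, j}  B2 = {c, e, g, i, j}  B3 = {a, c, d, e, j}  B4 = {a, b, c, e, j}  B5 = {a, c, e, f, j}  B6 = {c, e, g, h, i}
Tree: B1–B2, B1–B3, B3–B4, B3–B5, B2–B6

Every bag has size at most 5, so the width is 5 − 1 = 4 and tw(G) ≤ 4. Conversely, {c, d, e, g, j} is a clique of size 5, and the vertices of any clique must share a bag in every tree decomposition; so some bag has ≥ 5 vertices and tw(G) ≥ 4. Therefore the treewidth is 4.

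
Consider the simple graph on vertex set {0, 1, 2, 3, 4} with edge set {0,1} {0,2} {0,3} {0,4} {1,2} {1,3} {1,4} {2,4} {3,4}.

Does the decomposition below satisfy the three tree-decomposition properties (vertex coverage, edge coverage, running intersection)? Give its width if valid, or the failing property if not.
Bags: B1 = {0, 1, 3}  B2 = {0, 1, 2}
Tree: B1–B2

No — vertex 4 appears in no bag.

A tree decomposition must satisfy three properties: every vertex lies in some bag; for every edge, both endpoints lie together in some bag; and for every vertex, the bags containing it form a connected subtree. Here vertex 4 appears in no bag, so the decomposition is invalid.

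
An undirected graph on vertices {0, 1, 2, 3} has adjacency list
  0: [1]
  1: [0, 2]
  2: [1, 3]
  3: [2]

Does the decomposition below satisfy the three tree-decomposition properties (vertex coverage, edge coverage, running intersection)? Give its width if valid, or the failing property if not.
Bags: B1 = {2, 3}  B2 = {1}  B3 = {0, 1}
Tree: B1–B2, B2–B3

A tree decomposition must satisfy three properties: every vertex lies in some bag; for every edge, both endpoints lie together in some bag; and for every vertex, the bags containing it form a connected subtree. Here edge (2,1) lies in no bag, so the decomposition is invalid.

No — edge (2,1) lies in no bag.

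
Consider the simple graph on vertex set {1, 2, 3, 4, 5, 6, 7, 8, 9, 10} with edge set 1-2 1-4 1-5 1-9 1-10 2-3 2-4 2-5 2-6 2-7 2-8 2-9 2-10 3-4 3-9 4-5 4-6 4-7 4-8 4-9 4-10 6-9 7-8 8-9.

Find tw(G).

3

A width-3 tree decomposition is:
Bags: B1 = {2, 4, 8, 9}  B2 = {1, 2, 4, 9}  B3 = {2, 3, 4, 9}  B4 = {2, 4, 7, 8}  B5 = {1, 2, 4, 10}  B6 = {1, 2, 4, 5}  B7 = {2, 4, 6, 9}
Tree: B1–B2, B1–B3, B1–B4, B2–B5, B2–B6, B2–B7
The largest bag has 4 vertices, giving width 3; this decomposition certifies tw(G) ≤ 3. On the other hand G contains the 4-clique {2, 4, 8, 9}. A clique must lie in a single bag of any decomposition, so no decomposition can have width below 3. Hence tw(G) = 3 exactly.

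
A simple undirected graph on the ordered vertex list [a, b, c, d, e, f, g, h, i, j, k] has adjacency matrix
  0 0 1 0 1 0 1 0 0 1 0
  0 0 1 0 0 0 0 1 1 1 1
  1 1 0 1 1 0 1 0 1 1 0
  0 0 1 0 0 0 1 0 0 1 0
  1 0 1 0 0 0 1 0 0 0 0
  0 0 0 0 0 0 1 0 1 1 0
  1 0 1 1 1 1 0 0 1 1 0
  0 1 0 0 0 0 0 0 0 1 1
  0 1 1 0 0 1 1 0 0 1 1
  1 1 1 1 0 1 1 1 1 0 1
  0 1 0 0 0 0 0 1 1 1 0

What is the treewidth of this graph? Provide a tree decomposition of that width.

Each bag holds 4 vertices, so the decomposition has width 3, which upper-bounds the treewidth. For the lower bound, the 4 vertices {c, d, g, j} are pairwise adjacent, and any tree decomposition puts a clique entirely inside one bag — forcing width ≥ 3. Therefore the treewidth is 3.

Treewidth 3.
One such decomposition:
Bags: B1 = {a, c, g, j}  B2 = {c, g, i, j}  B3 = {a, c, e, g}  B4 = {c, d, g, j}  B5 = {b, c, i, j}  B6 = {f, g, i, j}  B7 = {b, i, j, k}  B8 = {b, h, j, k}
Tree: B1–B2, B1–B3, B1–B4, B2–B5, B2–B6, B5–B7, B7–B8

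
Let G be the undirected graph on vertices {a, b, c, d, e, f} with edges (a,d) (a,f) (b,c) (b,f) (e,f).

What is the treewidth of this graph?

1

A width-1 tree decomposition is:
Bags: B1 = {e, f}  B2 = {b, f}  B3 = {a, f}  B4 = {a, d}  B5 = {b, c}
Tree: B1–B2, B1–B3, B3–B4, B2–B5
Each bag holds 2 vertices, so the decomposition has width 1, which upper-bounds the treewidth. Since G has at least one edge (e.g. e–f), it is not an edgeless graph, so tw(G) ≥ 1. Hence tw(G) = 1 exactly.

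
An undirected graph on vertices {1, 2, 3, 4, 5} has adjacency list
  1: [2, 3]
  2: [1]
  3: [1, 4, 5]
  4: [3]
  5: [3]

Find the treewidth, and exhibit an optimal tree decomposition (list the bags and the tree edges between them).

Treewidth 1.
One optimal decomposition is:
Bags: B1 = {1, 3}  B2 = {1, 2}  B3 = {3, 4}  B4 = {3, 5}
Tree: B1–B2, B1–B3, B3–B4

The largest bag has 2 vertices, giving width 1; this decomposition certifies tw(G) ≤ 1. Any graph with an edge has treewidth ≥ 1, and G has the edge 3–1. Combining the bounds, tw(G) = 1.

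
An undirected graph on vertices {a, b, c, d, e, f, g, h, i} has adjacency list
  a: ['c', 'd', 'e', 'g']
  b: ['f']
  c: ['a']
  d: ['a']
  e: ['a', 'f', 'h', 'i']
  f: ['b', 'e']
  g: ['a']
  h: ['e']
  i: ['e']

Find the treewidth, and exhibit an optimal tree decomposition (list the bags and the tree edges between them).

Treewidth 1.
One such decomposition:
Bags: B1 = {a, e}  B2 = {a, d}  B3 = {e, i}  B4 = {a, g}  B5 = {a, c}  B6 = {e, f}  B7 = {b, f}  B8 = {e, h}
Tree: B1–B2, B1–B3, B1–B4, B4–B5, B3–B6, B6–B7, B6–B8

Every bag has size at most 2, so the width is 2 − 1 = 1 and tw(G) ≤ 1. Any graph with an edge has treewidth ≥ 1, and G has the edge a–e. Therefore the treewidth is 1.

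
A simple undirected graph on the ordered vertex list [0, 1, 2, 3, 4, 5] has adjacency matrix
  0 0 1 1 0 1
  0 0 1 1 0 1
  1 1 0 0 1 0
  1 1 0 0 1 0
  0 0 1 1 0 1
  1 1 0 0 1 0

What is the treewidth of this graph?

3

A width-3 tree decomposition is:
Bags: B1 = {0, 1, 4, 5}  B2 = {0, 1, 3, 4}  B3 = {0, 1, 2, 4}
Tree: B1–B2, B2–B3
The largest bag has 4 vertices, giving width 3; this decomposition certifies tw(G) ≤ 3. For the lower bound: the 4 vertex sets {4,5}, {1,3}, {0}, {2} are disjoint, each induces a connected subgraph, and every pair is joined by at least one edge of G. Contracting each set to a single vertex therefore yields K_{4} as a minor, and since treewidth is minor-monotone, tw(G) ≥ tw(K_{4}) = 3. Hence tw(G) = 3 exactly.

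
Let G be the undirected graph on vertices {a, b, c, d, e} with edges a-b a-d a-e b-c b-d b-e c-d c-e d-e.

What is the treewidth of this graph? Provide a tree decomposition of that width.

Every bag has size at most 4, so the width is 4 − 1 = 3 and tw(G) ≤ 3. For the lower bound, the 4 vertices {b, c, d, e} are pairwise adjacent, and any tree decomposition puts a clique entirely inside one bag — forcing width ≥ 3. Combining the bounds, tw(G) = 3.

Treewidth 3.
Bags: B1 = {a, b, d, e}  B2 = {b, c, d, e}
Tree: B1–B2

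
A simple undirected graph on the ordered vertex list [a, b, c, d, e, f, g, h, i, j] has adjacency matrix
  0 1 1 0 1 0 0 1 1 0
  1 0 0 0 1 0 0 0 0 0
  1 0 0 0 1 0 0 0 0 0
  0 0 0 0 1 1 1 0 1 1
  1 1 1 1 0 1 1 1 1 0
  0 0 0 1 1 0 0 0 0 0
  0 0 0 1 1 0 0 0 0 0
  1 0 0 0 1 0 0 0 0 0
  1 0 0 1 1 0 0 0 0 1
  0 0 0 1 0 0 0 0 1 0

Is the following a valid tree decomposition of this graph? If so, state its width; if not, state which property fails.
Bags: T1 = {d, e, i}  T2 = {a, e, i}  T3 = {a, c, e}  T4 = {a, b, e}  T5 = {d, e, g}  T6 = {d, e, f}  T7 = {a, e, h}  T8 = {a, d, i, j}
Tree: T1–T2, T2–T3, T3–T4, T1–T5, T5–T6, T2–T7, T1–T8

No — bags containing vertex a are not connected in the tree.

A tree decomposition must satisfy three properties: every vertex lies in some bag; for every edge, both endpoints lie together in some bag; and for every vertex, the bags containing it form a connected subtree. Here bags containing vertex a are not connected in the tree, so the decomposition is invalid.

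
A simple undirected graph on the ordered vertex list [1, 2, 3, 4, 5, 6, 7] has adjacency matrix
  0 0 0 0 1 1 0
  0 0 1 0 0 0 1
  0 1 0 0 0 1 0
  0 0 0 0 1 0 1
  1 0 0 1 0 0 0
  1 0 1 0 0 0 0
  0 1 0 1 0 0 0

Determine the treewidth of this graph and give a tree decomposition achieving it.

The largest bag has 3 vertices, giving width 2; this decomposition certifies tw(G) ≤ 2. Since 5–1–6–3–2–7–4–5 is a cycle in G, G is not acyclic. Forests are exactly the graphs of treewidth ≤ 1, so tw(G) ≥ 2. Therefore the treewidth is 2.

Treewidth 2.
One optimal decomposition is:
Bags: B1 = {1, 5, 6}  B2 = {3, 5, 6}  B3 = {2, 3, 5}  B4 = {2, 5, 7}  B5 = {4, 5, 7}
Tree: B1–B2, B2–B3, B3–B4, B4–B5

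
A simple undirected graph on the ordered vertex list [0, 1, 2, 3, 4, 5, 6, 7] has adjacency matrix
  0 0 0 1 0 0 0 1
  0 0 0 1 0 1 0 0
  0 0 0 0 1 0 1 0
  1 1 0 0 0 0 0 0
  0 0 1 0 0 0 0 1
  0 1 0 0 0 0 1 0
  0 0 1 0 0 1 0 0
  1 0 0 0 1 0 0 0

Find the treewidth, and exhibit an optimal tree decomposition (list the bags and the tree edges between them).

Every bag has size at most 3, so the width is 3 − 1 = 2 and tw(G) ≤ 2. For the lower bound, G contains the cycle 5–6–2–4–7–0–3–1–5, so G is not a forest; only forests have treewidth ≤ 1, hence tw(G) ≥ 2. Combining the bounds, tw(G) = 2.

Treewidth 2.
One such decomposition:
Bags: B1 = {2, 5, 6}  B2 = {2, 4, 5}  B3 = {4, 5, 7}  B4 = {0, 5, 7}  B5 = {0, 3, 5}  B6 = {1, 3, 5}
Tree: B1–B2, B2–B3, B3–B4, B4–B5, B5–B6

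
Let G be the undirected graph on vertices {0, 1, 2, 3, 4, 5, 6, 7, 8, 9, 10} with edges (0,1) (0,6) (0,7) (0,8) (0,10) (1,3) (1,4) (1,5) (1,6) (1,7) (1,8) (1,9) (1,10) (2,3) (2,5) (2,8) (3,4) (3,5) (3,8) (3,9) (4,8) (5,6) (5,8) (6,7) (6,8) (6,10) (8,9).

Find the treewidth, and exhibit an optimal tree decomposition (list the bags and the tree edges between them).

Treewidth 3.
One such decomposition:
Bags: B1 = {1, 5, 6, 8}  B2 = {0, 1, 6, 8}  B3 = {0, 1, 6, 10}  B4 = {1, 3, 5, 8}  B5 = {2, 3, 5, 8}  B6 = {0, 1, 6, 7}  B7 = {1, 3, 8, 9}  B8 = {1, 3, 4, 8}
Tree: B1–B2, B2–B3, B1–B4, B4–B5, B2–B6, B4–B7, B4–B8

Each bag holds 4 vertices, so the decomposition has width 3, which upper-bounds the treewidth. On the other hand G contains the 4-clique {0, 1, 6, 8}. A clique must lie in a single bag of any decomposition, so no decomposition can have width below 3. Hence tw(G) = 3 exactly.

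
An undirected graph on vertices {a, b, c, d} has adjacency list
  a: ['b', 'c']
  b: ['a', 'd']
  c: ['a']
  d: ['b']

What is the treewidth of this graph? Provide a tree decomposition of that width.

Every bag has size at most 2, so the width is 2 − 1 = 1 and tw(G) ≤ 1. G has an edge, so its treewidth is at least 1. Therefore the treewidth is 1.

Treewidth 1.
One optimal decomposition is:
Bags: B1 = {a, c}  B2 = {a, b}  B3 = {b, d}
Tree: B1–B2, B2–B3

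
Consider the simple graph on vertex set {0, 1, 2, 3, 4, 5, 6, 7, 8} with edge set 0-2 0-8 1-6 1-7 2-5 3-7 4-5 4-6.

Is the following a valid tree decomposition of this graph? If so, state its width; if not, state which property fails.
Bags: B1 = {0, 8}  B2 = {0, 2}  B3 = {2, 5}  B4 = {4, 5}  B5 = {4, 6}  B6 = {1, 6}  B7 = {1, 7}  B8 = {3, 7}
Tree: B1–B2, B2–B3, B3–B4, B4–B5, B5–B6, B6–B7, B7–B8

Yes; width 1.

Every vertex of G appears in some bag (union = {0, 1, 2, 3, 4, 5, 6, 7, 8}); every edge is covered by a bag; and for each vertex v the set of bags containing v is connected in the bag tree. The decomposition is therefore valid. The largest bag has 2 vertices, so the width is 1.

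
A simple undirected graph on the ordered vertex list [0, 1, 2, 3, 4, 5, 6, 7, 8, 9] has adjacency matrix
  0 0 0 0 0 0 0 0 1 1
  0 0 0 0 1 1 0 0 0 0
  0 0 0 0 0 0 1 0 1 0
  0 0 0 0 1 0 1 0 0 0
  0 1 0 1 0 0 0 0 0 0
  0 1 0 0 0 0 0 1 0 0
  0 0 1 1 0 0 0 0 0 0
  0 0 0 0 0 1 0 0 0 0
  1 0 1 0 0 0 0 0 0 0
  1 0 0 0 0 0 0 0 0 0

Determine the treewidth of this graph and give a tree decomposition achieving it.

Treewidth 1.
Bags: B1 = {0, 9}  B2 = {0, 8}  B3 = {2, 8}  B4 = {2, 6}  B5 = {3, 6}  B6 = {3, 4}  B7 = {1, 4}  B8 = {1, 5}  B9 = {5, 7}
Tree: B1–B2, B2–B3, B3–B4, B4–B5, B5–B6, B6–B7, B7–B8, B8–B9

Each bag holds 2 vertices, so the decomposition has width 1, which upper-bounds the treewidth. Any graph with an edge has treewidth ≥ 1, and G has the edge 9–0. Combining the bounds, tw(G) = 1.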